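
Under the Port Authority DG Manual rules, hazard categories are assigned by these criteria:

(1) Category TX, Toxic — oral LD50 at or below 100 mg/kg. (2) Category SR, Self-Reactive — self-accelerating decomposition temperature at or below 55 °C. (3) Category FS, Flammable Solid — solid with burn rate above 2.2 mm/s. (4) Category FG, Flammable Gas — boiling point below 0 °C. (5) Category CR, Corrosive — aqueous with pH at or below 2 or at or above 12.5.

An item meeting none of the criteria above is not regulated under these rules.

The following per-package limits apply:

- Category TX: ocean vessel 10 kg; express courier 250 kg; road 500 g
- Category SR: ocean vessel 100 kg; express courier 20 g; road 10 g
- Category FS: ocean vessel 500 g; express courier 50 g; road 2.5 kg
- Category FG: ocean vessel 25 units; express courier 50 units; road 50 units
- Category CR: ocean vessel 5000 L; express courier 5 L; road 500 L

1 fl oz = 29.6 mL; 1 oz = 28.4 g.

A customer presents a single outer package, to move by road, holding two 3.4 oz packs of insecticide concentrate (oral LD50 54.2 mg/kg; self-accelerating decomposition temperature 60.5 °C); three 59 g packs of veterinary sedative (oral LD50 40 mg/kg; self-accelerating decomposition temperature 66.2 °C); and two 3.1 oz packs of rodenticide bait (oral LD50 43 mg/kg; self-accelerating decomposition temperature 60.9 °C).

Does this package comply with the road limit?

No

Oral LD50 54.2 mg/kg meets the Category TX criterion (Toxic), so the insecticide concentrate is Category TX.
Oral LD50 40 mg/kg meets the Category TX criterion (Toxic), so the veterinary sedative is Category TX.
The rodenticide bait has oral LD50 43 mg/kg, which is ≤ 100 mg/kg, so it is Category TX (Toxic).
Category TX net quantity: (two 3.4 oz packs = 193.12 g) + (three 59 g packs = 177 g) + (two 3.1 oz packs = 176.08 g) = 546.2 g.
546.2 g exceeds the road limit of 500 g for Category TX.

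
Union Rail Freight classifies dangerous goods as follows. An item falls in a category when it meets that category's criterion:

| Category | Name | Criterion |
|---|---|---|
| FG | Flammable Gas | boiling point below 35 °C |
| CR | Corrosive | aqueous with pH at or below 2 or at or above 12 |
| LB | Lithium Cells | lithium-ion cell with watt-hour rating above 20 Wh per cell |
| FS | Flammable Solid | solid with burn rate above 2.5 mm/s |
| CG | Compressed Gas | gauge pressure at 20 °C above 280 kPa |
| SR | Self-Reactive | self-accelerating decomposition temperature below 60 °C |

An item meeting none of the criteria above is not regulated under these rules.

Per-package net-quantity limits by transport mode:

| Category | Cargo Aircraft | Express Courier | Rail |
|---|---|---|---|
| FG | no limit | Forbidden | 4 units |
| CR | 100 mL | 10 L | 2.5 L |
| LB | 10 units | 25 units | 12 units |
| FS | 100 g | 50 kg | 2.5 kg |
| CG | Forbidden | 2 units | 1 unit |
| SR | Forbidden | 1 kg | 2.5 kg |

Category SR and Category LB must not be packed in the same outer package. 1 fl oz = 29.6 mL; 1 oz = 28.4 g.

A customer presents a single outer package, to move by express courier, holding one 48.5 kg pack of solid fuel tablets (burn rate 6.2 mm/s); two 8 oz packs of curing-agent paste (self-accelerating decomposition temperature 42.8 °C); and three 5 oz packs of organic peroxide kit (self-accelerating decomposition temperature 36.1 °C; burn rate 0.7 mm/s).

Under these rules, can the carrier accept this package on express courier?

Yes

Burn rate 6.2 mm/s meets the Category FS criterion (Flammable Solid), so the solid fuel tablets are Category FS.
With self-accelerating decomposition temperature 42.8 °C (< 60 °C), the curing-agent paste falls in Category SR.
Self-accelerating decomposition temperature 36.1 °C meets the Category SR criterion (Self-Reactive), so the organic peroxide kit is Category SR.
Category SR net quantity: (two 8 oz packs = 454.4 g) + (three 5 oz packs = 426 g) = 880.4 g.
That is within the Category SR express courier limit of 1 kg.
Category FS quantity: 48.5 kg.
48.5 kg ≤ 50 kg (express courier limit, Category FS) — within limit.
The segregation rule (Category SR with Category LB) does not apply to Category SR with Category FS.
Every hazard category is within its express courier limit and no segregation rule is violated.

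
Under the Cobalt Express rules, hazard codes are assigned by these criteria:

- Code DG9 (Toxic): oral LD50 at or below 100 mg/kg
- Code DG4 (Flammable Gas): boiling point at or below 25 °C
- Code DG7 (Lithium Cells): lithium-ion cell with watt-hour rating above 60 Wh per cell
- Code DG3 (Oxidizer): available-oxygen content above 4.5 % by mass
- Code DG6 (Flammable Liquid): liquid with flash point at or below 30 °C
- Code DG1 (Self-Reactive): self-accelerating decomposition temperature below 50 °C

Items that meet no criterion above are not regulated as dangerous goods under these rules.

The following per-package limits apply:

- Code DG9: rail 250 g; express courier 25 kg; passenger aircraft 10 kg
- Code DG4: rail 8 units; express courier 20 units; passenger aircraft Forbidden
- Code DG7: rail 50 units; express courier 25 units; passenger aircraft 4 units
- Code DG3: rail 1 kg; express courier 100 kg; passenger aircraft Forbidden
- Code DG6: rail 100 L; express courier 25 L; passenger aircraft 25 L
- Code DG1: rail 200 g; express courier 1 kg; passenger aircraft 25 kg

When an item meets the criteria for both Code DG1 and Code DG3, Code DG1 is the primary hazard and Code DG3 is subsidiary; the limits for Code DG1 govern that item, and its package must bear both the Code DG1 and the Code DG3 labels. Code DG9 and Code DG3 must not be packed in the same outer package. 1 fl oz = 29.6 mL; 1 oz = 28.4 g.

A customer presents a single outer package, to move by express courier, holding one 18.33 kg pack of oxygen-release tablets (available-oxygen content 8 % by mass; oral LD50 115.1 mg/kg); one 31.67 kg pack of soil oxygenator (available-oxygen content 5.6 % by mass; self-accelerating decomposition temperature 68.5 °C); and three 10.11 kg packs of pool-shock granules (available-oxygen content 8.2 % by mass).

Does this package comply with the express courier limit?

Yes

Oxygen-release tablets: available-oxygen content 8 % by mass > 4.5 % by mass → Code DG3 (Oxidizer).
The soil oxygenator has available-oxygen content 5.6 % by mass, which is > 4.5 % by mass, so it is Code DG3 (Oxidizer).
Available-oxygen content 8.2 % by mass meets the Code DG3 criterion (Oxidizer), so the pool-shock granules are Code DG3.
Total Code DG3: 18.33 kg + 31.67 kg + (three 10.11 kg packs = 30.33 kg) = 80.33 kg.
80.33 kg is within the express courier limit of 100 kg for Code DG3.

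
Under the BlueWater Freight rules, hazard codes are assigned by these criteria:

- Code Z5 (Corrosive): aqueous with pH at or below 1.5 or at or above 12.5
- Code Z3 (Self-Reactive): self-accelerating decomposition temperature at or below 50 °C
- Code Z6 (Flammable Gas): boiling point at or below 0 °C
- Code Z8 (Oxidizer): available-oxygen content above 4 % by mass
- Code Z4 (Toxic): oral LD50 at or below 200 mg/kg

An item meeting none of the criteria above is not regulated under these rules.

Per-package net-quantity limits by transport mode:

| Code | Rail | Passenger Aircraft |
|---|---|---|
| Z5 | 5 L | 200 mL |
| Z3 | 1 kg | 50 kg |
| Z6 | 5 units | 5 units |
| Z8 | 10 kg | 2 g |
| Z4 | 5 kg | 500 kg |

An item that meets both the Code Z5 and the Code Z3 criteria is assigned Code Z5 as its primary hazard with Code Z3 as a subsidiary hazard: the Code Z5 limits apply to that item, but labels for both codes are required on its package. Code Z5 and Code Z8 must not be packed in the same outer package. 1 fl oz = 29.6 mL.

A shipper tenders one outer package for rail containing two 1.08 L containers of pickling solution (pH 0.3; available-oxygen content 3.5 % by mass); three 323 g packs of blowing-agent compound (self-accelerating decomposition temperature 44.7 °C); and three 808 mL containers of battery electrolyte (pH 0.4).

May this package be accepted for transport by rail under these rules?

Yes

With pH 0.3 (≤ 1.5), the pickling solution falls in Code Z5.
Self-accelerating decomposition temperature 44.7 °C meets the Code Z3 criterion (Self-Reactive), so the blowing-agent compound is Code Z3.
Battery electrolyte: pH 0.4 ≤ 1.5 → Code Z5 (Corrosive).
Code Z5 net quantity: (two 1.08 L containers = 2.16 L) + (three 808 mL containers = 2.424 L) = 4.584 L.
4.584 L ≤ 5 L (rail limit, Code Z5) — within limit.
Code Z3 quantity: three 323 g packs = 969 g.
969 g is within the rail limit of 1 kg for Code Z3.
The segregation rule (Code Z5 with Code Z8) does not apply to Code Z5 with Code Z3.
Every hazard code is within its rail limit and no segregation rule is violated.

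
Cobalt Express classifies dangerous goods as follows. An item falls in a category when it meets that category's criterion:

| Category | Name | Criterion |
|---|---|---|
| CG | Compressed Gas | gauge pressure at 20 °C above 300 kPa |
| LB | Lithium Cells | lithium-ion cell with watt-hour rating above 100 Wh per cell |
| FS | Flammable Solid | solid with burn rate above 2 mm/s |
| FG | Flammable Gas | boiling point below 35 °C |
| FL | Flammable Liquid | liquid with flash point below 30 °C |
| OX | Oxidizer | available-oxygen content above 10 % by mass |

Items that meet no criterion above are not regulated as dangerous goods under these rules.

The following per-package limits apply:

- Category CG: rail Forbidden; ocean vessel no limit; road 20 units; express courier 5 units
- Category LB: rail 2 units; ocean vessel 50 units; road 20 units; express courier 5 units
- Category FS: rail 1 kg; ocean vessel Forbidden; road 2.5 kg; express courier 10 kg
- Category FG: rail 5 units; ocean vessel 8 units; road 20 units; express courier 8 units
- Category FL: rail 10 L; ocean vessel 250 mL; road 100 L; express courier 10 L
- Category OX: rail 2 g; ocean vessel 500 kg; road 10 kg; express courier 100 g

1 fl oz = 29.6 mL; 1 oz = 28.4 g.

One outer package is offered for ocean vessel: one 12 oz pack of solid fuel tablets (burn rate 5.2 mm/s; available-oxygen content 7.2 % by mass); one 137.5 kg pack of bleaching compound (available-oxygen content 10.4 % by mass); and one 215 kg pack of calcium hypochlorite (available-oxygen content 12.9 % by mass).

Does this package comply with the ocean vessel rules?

No

Burn rate 5.2 mm/s meets the Category FS criterion (Flammable Solid), so the solid fuel tablets are Category FS.
With available-oxygen content 10.4 % by mass (> 10 % by mass), the bleaching compound falls in Category OX.
Available-oxygen content 12.9 % by mass meets the Category OX criterion (Oxidizer), so the calcium hypochlorite is Category OX.
Total Category OX: 137.5 kg + 215 kg = 352.5 kg.
352.5 kg is within the ocean vessel limit of 500 kg for Category OX.
Category FS quantity: one 12 oz pack = 340.8 g.
By ocean vessel, Category FS is Forbidden regardless of quantity.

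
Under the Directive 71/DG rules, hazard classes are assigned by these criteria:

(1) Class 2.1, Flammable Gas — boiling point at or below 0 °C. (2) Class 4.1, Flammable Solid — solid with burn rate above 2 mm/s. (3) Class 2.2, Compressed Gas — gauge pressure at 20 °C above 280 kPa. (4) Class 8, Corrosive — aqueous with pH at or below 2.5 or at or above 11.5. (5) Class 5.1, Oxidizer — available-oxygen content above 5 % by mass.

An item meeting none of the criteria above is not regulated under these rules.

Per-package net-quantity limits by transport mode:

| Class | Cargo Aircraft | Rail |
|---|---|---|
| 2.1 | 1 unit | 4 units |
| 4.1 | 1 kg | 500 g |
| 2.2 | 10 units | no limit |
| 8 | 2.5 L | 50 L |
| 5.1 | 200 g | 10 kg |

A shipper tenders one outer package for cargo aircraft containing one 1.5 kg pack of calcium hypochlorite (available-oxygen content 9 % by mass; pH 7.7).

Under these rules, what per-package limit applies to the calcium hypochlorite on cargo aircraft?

200 g

Available-oxygen content 9 % by mass meets the Class 5.1 criterion (Oxidizer), so the calcium hypochlorite is Class 5.1.
The cargo aircraft limit for Class 5.1 is 200 g.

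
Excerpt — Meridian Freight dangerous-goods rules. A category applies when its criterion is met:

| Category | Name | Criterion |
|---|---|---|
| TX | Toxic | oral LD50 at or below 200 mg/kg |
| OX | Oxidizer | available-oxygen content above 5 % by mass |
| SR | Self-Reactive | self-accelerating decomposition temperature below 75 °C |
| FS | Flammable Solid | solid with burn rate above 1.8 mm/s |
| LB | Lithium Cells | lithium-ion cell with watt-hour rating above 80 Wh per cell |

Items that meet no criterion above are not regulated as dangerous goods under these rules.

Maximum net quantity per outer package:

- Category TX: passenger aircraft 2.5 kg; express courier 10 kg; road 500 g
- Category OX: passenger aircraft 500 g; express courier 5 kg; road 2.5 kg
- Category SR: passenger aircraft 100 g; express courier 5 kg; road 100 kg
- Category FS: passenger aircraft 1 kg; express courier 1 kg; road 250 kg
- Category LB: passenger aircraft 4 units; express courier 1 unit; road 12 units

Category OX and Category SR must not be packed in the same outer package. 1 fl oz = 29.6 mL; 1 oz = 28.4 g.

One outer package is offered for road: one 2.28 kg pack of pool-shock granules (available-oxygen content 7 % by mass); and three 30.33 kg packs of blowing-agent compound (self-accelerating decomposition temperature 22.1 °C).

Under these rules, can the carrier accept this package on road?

The pool-shock granules have available-oxygen content 7 % by mass, which is > 5 % by mass, so they are Category OX (Oxidizer).
Blowing-agent compound: self-accelerating decomposition temperature 22.1 °C < 75 °C → Category SR (Self-Reactive).
Category OX quantity: 2.28 kg.
That is within the Category OX road limit of 2.5 kg.
Category SR quantity: three 30.33 kg packs = 90.99 kg.
That is within the Category SR road limit of 100 kg.
Category OX and Category SR may not share an outer package.

No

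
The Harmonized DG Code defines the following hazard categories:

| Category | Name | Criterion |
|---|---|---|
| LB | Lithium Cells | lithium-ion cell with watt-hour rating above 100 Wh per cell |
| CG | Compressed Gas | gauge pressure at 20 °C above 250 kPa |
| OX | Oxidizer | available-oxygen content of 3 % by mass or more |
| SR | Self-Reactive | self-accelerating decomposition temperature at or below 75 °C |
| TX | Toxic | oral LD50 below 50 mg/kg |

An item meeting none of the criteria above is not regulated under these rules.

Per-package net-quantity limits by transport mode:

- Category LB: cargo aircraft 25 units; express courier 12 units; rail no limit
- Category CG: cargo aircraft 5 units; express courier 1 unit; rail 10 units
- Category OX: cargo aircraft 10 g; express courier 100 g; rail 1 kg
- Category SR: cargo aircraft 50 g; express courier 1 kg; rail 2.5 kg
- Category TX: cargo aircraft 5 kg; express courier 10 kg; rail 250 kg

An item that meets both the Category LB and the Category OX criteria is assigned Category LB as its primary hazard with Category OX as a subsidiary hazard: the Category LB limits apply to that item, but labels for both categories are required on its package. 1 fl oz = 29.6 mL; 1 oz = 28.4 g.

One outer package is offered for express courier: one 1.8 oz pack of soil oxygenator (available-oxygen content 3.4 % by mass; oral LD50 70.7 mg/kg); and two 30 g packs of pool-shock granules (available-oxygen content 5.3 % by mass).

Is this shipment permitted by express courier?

No

Soil oxygenator: available-oxygen content 3.4 % by mass ≥ 3 % by mass → Category OX (Oxidizer).
With available-oxygen content 5.3 % by mass (≥ 3 % by mass), the pool-shock granules fall in Category OX.
Category OX net quantity: (one 1.8 oz pack = 51.12 g) + (two 30 g packs = 60 g) = 111.12 g.
That exceeds the Category OX express courier limit of 100 g.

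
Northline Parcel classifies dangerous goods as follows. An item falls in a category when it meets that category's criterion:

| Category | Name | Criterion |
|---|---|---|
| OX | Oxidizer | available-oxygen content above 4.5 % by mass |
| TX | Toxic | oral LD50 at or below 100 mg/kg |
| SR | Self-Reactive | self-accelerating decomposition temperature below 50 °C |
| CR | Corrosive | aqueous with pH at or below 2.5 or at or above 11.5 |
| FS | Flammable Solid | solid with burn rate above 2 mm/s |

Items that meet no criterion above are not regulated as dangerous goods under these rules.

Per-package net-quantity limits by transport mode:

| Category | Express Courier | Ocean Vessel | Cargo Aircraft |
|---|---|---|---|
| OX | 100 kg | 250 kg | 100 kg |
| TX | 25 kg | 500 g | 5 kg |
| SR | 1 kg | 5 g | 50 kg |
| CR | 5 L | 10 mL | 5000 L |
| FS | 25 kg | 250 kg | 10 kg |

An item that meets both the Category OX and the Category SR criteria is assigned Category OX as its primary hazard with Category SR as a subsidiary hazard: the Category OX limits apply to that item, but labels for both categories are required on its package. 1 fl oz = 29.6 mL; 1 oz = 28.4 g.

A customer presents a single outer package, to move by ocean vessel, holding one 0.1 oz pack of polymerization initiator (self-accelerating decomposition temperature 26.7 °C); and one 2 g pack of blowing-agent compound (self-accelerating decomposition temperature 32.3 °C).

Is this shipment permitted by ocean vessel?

Polymerization initiator: self-accelerating decomposition temperature 26.7 °C < 50 °C → Category SR (Self-Reactive).
The blowing-agent compound has self-accelerating decomposition temperature 32.3 °C, which is < 50 °C, so it is Category SR (Self-Reactive).
Total Category SR: (one 0.1 oz pack = 2.84 g) + 2 g = 4.84 g.
4.84 g is within the ocean vessel limit of 5 g for Category SR.

Yes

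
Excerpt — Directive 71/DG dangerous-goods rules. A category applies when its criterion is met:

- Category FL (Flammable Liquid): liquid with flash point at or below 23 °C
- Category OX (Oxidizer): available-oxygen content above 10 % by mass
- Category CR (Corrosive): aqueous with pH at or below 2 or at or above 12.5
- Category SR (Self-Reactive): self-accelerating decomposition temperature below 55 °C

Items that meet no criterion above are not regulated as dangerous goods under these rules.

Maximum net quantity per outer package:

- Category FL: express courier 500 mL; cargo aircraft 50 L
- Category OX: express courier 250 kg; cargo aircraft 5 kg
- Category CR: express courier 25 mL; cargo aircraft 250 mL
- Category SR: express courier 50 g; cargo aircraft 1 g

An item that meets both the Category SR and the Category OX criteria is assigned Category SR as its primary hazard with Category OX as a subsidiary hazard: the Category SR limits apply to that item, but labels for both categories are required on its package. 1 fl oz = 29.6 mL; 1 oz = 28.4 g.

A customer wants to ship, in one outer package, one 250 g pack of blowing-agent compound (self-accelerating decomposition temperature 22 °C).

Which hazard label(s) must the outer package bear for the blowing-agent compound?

With self-accelerating decomposition temperature 22 °C (< 55 °C), the blowing-agent compound falls in Category SR.
Only the Category SR label is required.

Category SR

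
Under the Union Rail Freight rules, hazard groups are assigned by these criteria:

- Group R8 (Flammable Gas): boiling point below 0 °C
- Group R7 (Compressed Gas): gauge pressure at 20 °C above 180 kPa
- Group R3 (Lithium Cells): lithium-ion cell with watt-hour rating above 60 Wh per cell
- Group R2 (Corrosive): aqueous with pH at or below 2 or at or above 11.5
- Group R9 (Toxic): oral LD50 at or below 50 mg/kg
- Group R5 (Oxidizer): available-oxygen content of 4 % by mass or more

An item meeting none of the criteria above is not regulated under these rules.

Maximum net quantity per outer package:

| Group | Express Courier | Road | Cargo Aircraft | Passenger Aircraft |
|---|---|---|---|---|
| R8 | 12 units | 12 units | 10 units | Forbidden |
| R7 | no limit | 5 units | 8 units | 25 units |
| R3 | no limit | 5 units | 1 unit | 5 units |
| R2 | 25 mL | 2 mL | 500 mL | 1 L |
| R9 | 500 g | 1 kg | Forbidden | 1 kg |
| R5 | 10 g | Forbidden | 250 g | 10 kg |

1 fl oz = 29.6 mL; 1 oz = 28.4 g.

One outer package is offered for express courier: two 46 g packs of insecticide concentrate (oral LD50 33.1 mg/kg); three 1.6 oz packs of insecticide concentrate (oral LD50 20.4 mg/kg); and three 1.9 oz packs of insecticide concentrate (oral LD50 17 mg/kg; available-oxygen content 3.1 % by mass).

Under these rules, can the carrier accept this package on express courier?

Yes

The insecticide concentrate has oral LD50 33.1 mg/kg, which is ≤ 50 mg/kg, so it is Group R9 (Toxic).
The insecticide concentrate has oral LD50 20.4 mg/kg, which is ≤ 50 mg/kg, so it is Group R9 (Toxic).
Oral LD50 17 mg/kg meets the Group R9 criterion (Toxic), so the insecticide concentrate is Group R9.
Total Group R9: (two 46 g packs = 92 g) + (three 1.6 oz packs = 136.32 g) + (three 1.9 oz packs = 161.88 g) = 390.2 g.
390.2 g ≤ 500 g (express courier limit, Group R9) — within limit.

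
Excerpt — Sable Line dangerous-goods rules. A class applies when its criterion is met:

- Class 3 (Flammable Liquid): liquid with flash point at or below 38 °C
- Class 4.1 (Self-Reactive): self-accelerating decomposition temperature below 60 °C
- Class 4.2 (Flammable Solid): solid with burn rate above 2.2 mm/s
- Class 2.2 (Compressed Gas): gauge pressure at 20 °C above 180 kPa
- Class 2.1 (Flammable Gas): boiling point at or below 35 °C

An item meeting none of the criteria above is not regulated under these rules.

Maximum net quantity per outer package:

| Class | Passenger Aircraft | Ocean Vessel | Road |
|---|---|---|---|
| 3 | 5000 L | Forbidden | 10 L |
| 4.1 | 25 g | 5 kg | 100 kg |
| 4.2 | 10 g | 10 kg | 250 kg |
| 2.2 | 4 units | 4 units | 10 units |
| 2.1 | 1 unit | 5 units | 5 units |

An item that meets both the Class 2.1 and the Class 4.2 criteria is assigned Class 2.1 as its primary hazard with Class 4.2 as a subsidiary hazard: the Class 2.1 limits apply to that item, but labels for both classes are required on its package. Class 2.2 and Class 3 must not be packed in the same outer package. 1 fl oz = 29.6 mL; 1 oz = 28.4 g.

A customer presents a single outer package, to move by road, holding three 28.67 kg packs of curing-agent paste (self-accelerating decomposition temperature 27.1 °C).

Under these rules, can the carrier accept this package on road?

Yes

Self-accelerating decomposition temperature 27.1 °C meets the Class 4.1 criterion (Self-Reactive), so the curing-agent paste is Class 4.1.
Class 4.1 quantity: three 28.67 kg packs = 86.01 kg.
86.01 kg is within the road limit of 100 kg for Class 4.1.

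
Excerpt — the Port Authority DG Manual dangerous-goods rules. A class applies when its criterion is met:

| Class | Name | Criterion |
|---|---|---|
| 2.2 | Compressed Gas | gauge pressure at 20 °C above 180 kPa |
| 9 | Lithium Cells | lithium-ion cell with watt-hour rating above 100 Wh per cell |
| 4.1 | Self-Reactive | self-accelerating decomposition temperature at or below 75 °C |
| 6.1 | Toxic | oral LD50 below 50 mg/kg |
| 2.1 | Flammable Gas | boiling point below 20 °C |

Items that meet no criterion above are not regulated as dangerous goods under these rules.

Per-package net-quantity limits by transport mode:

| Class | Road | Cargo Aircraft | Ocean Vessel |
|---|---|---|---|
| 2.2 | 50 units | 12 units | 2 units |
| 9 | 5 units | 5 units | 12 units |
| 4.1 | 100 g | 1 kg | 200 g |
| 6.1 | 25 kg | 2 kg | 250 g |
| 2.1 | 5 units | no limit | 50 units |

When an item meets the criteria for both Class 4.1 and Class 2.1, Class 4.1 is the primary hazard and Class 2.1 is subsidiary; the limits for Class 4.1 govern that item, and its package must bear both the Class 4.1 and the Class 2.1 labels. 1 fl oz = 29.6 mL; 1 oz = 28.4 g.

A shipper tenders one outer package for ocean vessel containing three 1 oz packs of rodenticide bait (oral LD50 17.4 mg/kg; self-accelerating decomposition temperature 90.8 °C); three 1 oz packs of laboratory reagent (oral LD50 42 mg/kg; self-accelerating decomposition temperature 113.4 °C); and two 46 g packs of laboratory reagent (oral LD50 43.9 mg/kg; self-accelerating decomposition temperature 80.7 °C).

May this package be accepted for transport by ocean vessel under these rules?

Oral LD50 17.4 mg/kg meets the Class 6.1 criterion (Toxic), so the rodenticide bait is Class 6.1.
Laboratory reagent: oral LD50 42 mg/kg < 50 mg/kg → Class 6.1 (Toxic).
Oral LD50 43.9 mg/kg meets the Class 6.1 criterion (Toxic), so the laboratory reagent is Class 6.1.
Class 6.1 net quantity: (three 1 oz packs = 85.2 g) + (three 1 oz packs = 85.2 g) + (two 46 g packs = 92 g) = 262.4 g.
262.4 g > 250 g (ocean vessel limit, Class 6.1) — over the limit.

No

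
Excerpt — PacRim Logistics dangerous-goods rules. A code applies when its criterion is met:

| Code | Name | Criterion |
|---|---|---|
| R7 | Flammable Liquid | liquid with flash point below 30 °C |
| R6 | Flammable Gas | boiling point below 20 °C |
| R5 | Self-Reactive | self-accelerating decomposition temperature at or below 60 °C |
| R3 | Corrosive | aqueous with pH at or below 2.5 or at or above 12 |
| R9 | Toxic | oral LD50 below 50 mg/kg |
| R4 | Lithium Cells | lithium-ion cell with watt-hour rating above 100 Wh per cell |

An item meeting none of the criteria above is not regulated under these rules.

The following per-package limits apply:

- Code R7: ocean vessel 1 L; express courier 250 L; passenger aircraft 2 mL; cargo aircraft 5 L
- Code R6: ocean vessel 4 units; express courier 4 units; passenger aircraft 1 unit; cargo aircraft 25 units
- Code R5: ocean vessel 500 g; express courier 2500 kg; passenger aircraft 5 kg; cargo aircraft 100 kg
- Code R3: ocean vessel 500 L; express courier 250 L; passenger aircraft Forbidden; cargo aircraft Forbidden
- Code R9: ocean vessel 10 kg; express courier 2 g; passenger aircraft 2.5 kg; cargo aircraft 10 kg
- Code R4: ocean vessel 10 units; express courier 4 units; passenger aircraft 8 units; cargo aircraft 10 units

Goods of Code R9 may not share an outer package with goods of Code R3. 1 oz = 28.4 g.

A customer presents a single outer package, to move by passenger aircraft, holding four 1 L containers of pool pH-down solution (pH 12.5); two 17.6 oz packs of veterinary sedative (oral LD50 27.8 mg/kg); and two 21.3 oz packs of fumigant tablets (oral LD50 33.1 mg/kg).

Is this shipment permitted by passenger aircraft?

No

With pH 12.5 (≥ 12), the pool pH-down solution falls in Code R3.
Veterinary sedative: oral LD50 27.8 mg/kg < 50 mg/kg → Code R9 (Toxic).
The fumigant tablets have oral LD50 33.1 mg/kg, which is < 50 mg/kg, so they are Code R9 (Toxic).
Code R9 net quantity: (two 17.6 oz packs = 999.68 g) + (two 21.3 oz packs = 1209.84 g) = 2209.52 g.
2209.52 g ≤ 2.5 kg (passenger aircraft limit, Code R9) — within limit.
Code R3 quantity: four 1 L containers = 4 L.
Code R3 is Forbidden by passenger aircraft.
Code R9 and Code R3 may not share an outer package.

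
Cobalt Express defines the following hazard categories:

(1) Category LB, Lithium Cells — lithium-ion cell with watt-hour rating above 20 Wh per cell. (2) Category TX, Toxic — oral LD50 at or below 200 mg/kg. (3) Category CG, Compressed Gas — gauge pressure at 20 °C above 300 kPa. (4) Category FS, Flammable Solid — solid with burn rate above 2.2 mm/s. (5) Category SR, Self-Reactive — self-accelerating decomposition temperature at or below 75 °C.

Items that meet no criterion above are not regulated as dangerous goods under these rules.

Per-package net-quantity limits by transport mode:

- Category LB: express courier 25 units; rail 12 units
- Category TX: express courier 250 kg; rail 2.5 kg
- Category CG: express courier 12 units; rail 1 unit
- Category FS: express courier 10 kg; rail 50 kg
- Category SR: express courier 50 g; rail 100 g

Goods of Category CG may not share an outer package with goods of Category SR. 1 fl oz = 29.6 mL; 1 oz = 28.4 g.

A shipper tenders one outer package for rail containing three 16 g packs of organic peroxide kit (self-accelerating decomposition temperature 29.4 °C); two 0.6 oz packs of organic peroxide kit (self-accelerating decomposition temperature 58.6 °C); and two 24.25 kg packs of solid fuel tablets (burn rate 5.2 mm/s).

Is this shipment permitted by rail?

The organic peroxide kit has self-accelerating decomposition temperature 29.4 °C, which is ≤ 75 °C, so it is Category SR (Self-Reactive).
Self-accelerating decomposition temperature 58.6 °C meets the Category SR criterion (Self-Reactive), so the organic peroxide kit is Category SR.
Solid fuel tablets: burn rate 5.2 mm/s > 2.2 mm/s → Category FS (Flammable Solid).
Category SR net quantity: (three 16 g packs = 48 g) + (two 0.6 oz packs = 34.08 g) = 82.08 g.
That is within the Category SR rail limit of 100 g.
Category FS quantity: two 24.25 kg packs = 48.5 kg.
That is within the Category FS rail limit of 50 kg.
The segregation rule (Category CG with Category SR) does not apply to Category SR with Category FS.
Every hazard category is within its rail limit and no segregation rule is violated.

Yes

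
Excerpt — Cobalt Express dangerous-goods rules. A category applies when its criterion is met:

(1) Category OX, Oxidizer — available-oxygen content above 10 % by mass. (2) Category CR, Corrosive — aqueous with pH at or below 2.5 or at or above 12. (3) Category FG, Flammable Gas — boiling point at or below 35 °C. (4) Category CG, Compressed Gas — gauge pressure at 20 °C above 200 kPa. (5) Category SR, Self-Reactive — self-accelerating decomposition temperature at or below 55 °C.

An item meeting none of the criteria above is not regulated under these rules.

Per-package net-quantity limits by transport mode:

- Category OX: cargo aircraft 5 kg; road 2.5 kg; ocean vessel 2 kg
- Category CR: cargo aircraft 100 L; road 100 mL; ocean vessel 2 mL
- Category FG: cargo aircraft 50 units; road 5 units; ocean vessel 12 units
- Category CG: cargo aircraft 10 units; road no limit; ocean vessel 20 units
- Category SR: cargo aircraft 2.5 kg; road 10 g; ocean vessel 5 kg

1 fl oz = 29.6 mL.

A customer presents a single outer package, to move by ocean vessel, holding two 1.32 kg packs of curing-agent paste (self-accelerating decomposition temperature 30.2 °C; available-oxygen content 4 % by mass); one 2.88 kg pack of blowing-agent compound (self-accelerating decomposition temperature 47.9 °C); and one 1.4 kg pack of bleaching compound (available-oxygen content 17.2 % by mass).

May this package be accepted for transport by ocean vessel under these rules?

No

With self-accelerating decomposition temperature 30.2 °C (≤ 55 °C), the curing-agent paste falls in Category SR.
Self-accelerating decomposition temperature 47.9 °C meets the Category SR criterion (Self-Reactive), so the blowing-agent compound is Category SR.
Bleaching compound: available-oxygen content 17.2 % by mass > 10 % by mass → Category OX (Oxidizer).
Category SR net quantity: (two 1.32 kg packs = 2.64 kg) + 2.88 kg = 5.52 kg.
5.52 kg exceeds the ocean vessel limit of 5 kg for Category SR.
Category OX quantity: 1.4 kg.
That is within the Category OX ocean vessel limit of 2 kg.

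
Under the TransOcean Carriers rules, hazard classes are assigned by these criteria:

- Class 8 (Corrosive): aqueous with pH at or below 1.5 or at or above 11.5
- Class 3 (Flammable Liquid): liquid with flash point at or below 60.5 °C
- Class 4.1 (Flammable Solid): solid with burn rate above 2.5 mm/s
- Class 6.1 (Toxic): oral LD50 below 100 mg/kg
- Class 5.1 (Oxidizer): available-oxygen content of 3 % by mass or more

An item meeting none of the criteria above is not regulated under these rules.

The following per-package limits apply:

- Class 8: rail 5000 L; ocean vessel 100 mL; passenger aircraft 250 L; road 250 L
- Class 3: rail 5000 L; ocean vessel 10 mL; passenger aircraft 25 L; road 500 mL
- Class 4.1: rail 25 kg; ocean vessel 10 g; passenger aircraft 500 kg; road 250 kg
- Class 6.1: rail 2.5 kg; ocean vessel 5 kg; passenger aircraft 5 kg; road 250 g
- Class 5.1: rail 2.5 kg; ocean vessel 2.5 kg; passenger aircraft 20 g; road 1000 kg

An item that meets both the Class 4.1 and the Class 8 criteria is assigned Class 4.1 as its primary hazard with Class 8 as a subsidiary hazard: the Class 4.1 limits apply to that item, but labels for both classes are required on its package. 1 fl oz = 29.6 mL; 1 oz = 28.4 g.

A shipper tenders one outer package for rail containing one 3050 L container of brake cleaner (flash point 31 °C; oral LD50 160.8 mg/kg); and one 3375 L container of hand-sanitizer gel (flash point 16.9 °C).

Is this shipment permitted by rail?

Brake cleaner: flash point 31 °C ≤ 60.5 °C → Class 3 (Flammable Liquid).
The hand-sanitizer gel has flash point 16.9 °C, which is ≤ 60.5 °C, so it is Class 3 (Flammable Liquid).
Total Class 3: 3050 L + 3375 L = 6425 L.
6425 L exceeds the rail limit of 5000 L for Class 3.

No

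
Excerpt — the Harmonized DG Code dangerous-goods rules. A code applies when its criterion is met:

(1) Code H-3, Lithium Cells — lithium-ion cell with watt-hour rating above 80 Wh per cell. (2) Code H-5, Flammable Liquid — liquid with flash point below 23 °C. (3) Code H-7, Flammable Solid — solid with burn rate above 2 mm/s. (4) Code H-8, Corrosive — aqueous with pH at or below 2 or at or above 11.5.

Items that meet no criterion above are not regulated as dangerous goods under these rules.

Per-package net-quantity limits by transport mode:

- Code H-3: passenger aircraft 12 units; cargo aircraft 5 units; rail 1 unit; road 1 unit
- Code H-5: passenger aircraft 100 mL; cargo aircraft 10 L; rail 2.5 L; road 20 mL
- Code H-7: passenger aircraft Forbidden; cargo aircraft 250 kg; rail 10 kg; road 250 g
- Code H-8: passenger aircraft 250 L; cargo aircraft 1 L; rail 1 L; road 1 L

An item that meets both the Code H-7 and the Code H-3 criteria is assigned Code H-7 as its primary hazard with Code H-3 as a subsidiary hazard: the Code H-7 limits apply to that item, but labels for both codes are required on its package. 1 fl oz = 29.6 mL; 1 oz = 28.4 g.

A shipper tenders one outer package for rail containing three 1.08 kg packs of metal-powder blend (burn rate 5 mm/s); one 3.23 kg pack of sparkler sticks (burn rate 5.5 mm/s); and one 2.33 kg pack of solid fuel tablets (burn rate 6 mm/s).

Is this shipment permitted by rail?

Yes

The metal-powder blend has burn rate 5 mm/s, which is > 2 mm/s, so it is Code H-7 (Flammable Solid).
Burn rate 5.5 mm/s meets the Code H-7 criterion (Flammable Solid), so the sparkler sticks are Code H-7.
The solid fuel tablets have burn rate 6 mm/s, which is > 2 mm/s, so they are Code H-7 (Flammable Solid).
Code H-7 net quantity: (three 1.08 kg packs = 3.24 kg) + 3.23 kg + 2.33 kg = 8.8 kg.
That is within the Code H-7 rail limit of 10 kg.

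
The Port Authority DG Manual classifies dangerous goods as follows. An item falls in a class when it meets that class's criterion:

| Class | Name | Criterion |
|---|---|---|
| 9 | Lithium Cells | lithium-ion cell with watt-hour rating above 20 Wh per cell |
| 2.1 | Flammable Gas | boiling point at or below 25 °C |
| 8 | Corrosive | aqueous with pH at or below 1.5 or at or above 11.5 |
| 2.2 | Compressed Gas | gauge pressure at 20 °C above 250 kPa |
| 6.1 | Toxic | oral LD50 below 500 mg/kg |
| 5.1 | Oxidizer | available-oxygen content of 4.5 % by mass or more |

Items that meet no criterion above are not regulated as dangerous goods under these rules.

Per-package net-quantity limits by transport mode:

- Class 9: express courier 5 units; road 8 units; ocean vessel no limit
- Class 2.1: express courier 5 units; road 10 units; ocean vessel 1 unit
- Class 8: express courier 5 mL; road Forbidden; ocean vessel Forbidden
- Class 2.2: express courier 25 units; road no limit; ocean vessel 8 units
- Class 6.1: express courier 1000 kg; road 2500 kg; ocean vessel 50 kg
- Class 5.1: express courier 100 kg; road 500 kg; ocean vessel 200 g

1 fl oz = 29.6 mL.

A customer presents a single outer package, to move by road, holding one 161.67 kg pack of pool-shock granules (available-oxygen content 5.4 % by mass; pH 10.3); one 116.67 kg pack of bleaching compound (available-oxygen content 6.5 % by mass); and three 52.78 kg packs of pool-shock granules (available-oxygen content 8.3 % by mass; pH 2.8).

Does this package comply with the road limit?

Available-oxygen content 5.4 % by mass meets the Class 5.1 criterion (Oxidizer), so the pool-shock granules are Class 5.1.
Bleaching compound: available-oxygen content 6.5 % by mass ≥ 4.5 % by mass → Class 5.1 (Oxidizer).
Pool-shock granules: available-oxygen content 8.3 % by mass ≥ 4.5 % by mass → Class 5.1 (Oxidizer).
Total Class 5.1: 161.67 kg + 116.67 kg + (three 52.78 kg packs = 158.34 kg) = 436.68 kg.
436.68 kg ≤ 500 kg (road limit, Class 5.1) — within limit.

Yes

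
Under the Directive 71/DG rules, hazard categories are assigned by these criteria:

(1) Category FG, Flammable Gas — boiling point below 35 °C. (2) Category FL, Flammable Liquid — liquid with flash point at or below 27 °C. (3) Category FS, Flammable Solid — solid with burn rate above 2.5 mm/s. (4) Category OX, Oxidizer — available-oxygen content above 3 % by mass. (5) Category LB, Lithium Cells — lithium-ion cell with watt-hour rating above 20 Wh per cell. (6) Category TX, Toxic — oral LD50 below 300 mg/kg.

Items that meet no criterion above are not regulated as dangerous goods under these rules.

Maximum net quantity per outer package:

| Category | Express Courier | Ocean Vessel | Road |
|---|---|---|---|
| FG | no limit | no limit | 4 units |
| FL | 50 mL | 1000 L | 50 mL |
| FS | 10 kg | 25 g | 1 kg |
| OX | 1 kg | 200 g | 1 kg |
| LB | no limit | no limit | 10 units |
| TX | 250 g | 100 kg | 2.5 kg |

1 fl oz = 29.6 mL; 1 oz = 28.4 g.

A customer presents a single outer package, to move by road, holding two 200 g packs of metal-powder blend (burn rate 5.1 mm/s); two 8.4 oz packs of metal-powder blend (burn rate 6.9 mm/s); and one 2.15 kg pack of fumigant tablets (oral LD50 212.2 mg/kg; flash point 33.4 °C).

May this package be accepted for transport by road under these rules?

Metal-powder blend: burn rate 5.1 mm/s > 2.5 mm/s → Category FS (Flammable Solid).
Burn rate 6.9 mm/s meets the Category FS criterion (Flammable Solid), so the metal-powder blend is Category FS.
Fumigant tablets: oral LD50 212.2 mg/kg < 300 mg/kg → Category TX (Toxic).
Total Category FS: (two 200 g packs = 400 g) + (two 8.4 oz packs = 477.12 g) = 877.12 g.
877.12 g ≤ 1 kg (road limit, Category FS) — within limit.
Category TX quantity: 2.15 kg.
2.15 kg ≤ 2.5 kg (road limit, Category TX) — within limit.
Every hazard category is within its road limit and no segregation rule is violated.

Yes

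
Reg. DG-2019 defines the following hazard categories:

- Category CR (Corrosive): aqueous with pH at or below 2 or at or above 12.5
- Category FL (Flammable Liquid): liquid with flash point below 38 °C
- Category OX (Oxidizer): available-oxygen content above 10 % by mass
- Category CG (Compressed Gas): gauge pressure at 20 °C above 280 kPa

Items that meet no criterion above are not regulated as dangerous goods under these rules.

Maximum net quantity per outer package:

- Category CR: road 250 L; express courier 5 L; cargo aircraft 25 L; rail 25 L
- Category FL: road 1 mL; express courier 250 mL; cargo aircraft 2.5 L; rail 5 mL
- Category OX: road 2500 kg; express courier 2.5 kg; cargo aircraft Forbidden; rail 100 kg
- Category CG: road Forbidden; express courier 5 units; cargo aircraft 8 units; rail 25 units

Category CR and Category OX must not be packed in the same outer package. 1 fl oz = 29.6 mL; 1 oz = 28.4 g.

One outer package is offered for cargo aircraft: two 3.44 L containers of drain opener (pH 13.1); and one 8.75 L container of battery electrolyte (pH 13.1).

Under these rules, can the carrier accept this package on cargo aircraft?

The drain opener has pH 13.1, which is ≥ 12.5, so it is Category CR (Corrosive).
pH 13.1 meets the Category CR criterion (Corrosive), so the battery electrolyte is Category CR.
Category CR net quantity: (two 3.44 L containers = 6.88 L) + 8.75 L = 15.63 L.
15.63 L ≤ 25 L (cargo aircraft limit, Category CR) — within limit.

Yes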